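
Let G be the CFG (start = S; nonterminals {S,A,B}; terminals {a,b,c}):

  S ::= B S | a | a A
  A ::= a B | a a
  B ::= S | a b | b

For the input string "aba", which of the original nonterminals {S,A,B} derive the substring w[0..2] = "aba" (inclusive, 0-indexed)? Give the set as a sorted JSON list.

Convert to CNF:
  S -> B S | T0 A | a
  A -> T0 B | T0 T0
  B -> B S | T0 A | T0 T1 | a | b
  T0 -> a
  T1 -> b

Fill CYK table bottom-up — only the sub-triangle for w[0..2]:
  cell(0,0) a: {B,S,T0}  orig:{B,S}
  cell(1,1) b: {B,T1}  orig:{B}
  cell(2,2) a: {B,S,T0}  orig:{B,S}
  cell(0,1) ab: {A,B}
  cell(1,2) ba: {B,S}
  cell(0,2) aba: {A,B,S}

Original NTs in T[0,2] deriving "aba": ["A", "B", "S"]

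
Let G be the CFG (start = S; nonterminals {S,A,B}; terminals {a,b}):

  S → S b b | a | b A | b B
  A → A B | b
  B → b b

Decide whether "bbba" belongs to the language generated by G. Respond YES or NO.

CNF form of G:
  S -> S X1 | T0 A | T0 B | a
  A -> A B | b
  B -> T0 T0
  T0 -> b
  X1 -> T0 T0

Fill CYK table bottom-up:
  T[0,0] 'b' = {A,T0}  orig:{A}
  T[1,1] 'b' = {A,T0}  orig:{A}
  T[2,2] 'b' = {A,T0}  orig:{A}
  T[3,3] 'a' = {S}
  T[0,1] 'bb' = {B,S,X1}  orig:{B,S}
  T[1,2] 'bb' = {B,S,X1}  orig:{B,S}
  T[2,3] 'ba' = ∅
  T[0,2] 'bbb' = {A,S}
  T[1,3] 'bba' = ∅
  T[0,3] 'bbba' = ∅

S ∉ T[0,3] ⇒ NO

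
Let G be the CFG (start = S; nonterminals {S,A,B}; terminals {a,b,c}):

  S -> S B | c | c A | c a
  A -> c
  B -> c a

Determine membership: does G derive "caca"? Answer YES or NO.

CNF form of G:
  S -> S B | T0 A | T0 T1 | c
  A -> c
  B -> T0 T1
  T0 -> c
  T1 -> a

CYK table (by increasing span):
  [0..0]={A,S,T0}  "c"  orig:{A,S}
  [1..1]={T1}  "a"  orig:{}
  [2..2]={A,S,T0}  "c"  orig:{A,S}
  [3..3]={T1}  "a"  orig:{}
  [0..1]={B,S}  "ca"
  [1..2]=∅  "ac"
  [2..3]={B,S}  "ca"
  [0..2]=∅  "cac"
  [1..3]=∅  "aca"
  [0..3]={S}  "caca"

S ∈ T[0,3] ⇒ YES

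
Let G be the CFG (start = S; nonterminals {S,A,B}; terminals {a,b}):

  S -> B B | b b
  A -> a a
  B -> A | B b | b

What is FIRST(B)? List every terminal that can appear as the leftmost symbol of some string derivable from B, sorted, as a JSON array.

Compute FIRST by fixpoint:
iter 1:
  A via A→a a: +{a}
  B via B→A: +{a}
  B via B→b: +{b}
  S via S→B B: +{a,b}
  FIRST[S]={a,b}  FIRST[A]={a}  FIRST[B]={a,b}
iter 2: done
  FIRST[S]={a,b}  FIRST[A]={a}  FIRST[B]={a,b}

FIRST(B) = ["a", "b"]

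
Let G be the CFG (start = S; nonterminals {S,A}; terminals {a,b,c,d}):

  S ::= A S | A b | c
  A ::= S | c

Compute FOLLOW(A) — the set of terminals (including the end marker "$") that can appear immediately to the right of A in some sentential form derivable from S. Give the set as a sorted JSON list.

FIRST iteration:
pass 1:
  A via A→c: +{c}
  S via S→A S: +{c}
  FIRST(S)={c}  FIRST(A)={c}
pass 2: done
  FIRST(S)={c}  FIRST(A)={c}

FOLLOW sets:
FOLLOW(S) := {$}
iter 1:
  S→A S: FOLLOW(A) ⊇ FIRST(S) = {c}; new: +{c}
  S→A b: FOLLOW(A) ⊇ FIRST(b) = {b}; new: +{b}
  FOLLOW(S)={$}  FOLLOW(A)={b,c}
iter 2:
  A→S: FOLLOW(S) ⊇ FOLLOW(A) ⊇ {b,c}; new: +{b,c}
  FOLLOW(S)={$,b,c}  FOLLOW(A)={b,c}
iter 3: (no change)
  FOLLOW(S)={$,b,c}  FOLLOW(A)={b,c}

FOLLOW(A) = ["b", "c"]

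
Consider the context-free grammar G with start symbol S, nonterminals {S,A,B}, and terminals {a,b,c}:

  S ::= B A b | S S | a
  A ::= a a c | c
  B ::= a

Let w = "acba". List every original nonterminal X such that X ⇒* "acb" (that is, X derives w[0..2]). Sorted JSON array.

Convert to CNF:
  S -> B X4 | S S | a
  A -> T0 X3 | c
  B -> a
  T0 -> a
  T1 -> c
  T2 -> b
  X3 -> T0 T1
  X4 -> A T2

Fill CYK table bottom-up (cells [i..j] with 0 ≤ i ≤ j ≤ 2 only):
  T[0,0] 'a' = {B,S,T0}  orig:{B,S}
  T[1,1] 'c' = {A,T1}  orig:{A}
  T[2,2] 'b' = {T2}  orig:{}
  T[0,1] 'ac' = {X3}  orig:{}
  T[1,2] 'cb' = {X4}  orig:{}
  T[0,2] 'acb' = {S}

Original NTs in T[0,2] deriving "acb": ["S"]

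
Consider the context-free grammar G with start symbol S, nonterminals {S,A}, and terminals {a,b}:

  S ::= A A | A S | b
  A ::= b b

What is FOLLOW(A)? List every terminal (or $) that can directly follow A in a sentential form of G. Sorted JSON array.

FIRST iteration:
iter 1:
  A via A→b b: +{b}
  S via S→A A: +{b}
  S: {b}  A: {b}
iter 2: done
  S: {b}  A: {b}

FOLLOW iteration:
FOLLOW(S) := {$}
round 1:
  S→A A: FOLLOW(A) ⊇ FIRST(A) = {b}; new: +{b}
  S→A A: FOLLOW(A) ⊇ FOLLOW(S) ⊇ {$}; new: +{$}
  FOLLOW[S]={$}  FOLLOW[A]={$,b}
round 2: done
  FOLLOW[S]={$}  FOLLOW[A]={$,b}

FOLLOW(A) = ["$", "b"]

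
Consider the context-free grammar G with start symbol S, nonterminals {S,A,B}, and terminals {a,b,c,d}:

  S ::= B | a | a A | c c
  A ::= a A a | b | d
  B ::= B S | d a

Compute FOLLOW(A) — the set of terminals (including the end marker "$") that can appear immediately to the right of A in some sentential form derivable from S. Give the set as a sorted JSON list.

FIRST iteration:
[1]
  A via A→a A a: +{a}
  A via A→b: +{b}
  A via A→d: +{d}
  B via B→d a: +{d}
  S via S→B: +{d}
  S via S→a: +{a}
  S via S→c c: +{c}
  S: {a,c,d}  A: {a,b,d}  B: {d}
[2] (stable)
  S: {a,c,d}  A: {a,b,d}  B: {d}

FOLLOW sets:
seed FOLLOW(S) with $
[1]
  A→a A a: FOLLOW(A) ⊇ FIRST(a) = {a}; new: +{a}
  B→B S: FOLLOW(B) ⊇ FIRST(S) = {a,c,d}; new: +{a,c,d}
  B→B S: FOLLOW(S) ⊇ FOLLOW(B) ⊇ {a,c,d}; new: +{a,c,d}
  S→B: FOLLOW(B) ⊇ FOLLOW(S) ⊇ {$,a,c,d}; new: +{$}
  S→a A: FOLLOW(A) ⊇ FOLLOW(S) ⊇ {$,a,c,d}; new: +{$,c,d}
  FOLLOW[S]={$,a,c,d}  FOLLOW[A]={$,a,c,d}  FOLLOW[B]={$,a,c,d}
[2] done
  FOLLOW[S]={$,a,c,d}  FOLLOW[A]={$,a,c,d}  FOLLOW[B]={$,a,c,d}

FOLLOW(A) = ["$", "a", "c", "d"]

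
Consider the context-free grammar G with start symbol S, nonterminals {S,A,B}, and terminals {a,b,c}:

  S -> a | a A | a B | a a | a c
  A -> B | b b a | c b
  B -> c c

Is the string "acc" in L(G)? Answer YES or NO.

CNF form of G:
  S -> T1 A | T1 B | T1 T1 | T1 T2 | a
  A -> T0 X3 | T2 T0 | T2 T2
  B -> T2 T2
  T0 -> b
  T1 -> a
  T2 -> c
  X3 -> T0 T1

Fill CYK table bottom-up:
  T[0,0] 'a' = {S,T1}  orig:{S}
  T[1,1] 'c' = {T2}  orig:{}
  T[2,2] 'c' = {T2}  orig:{}
  T[0,1] 'ac' = {S}
  T[1,2] 'cc' = {A,B}
  T[0,2] 'acc' = {S}

S ∈ T[0,2] ⇒ YES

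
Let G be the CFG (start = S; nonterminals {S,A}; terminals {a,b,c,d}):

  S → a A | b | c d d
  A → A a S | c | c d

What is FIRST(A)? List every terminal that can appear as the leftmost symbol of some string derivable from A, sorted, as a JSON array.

FIRST sets, iterate to fixpoint:
[1]
  A via A→c: +{c}
  S via S→a A: +{a}
  S via S→b: +{b}
  S via S→c d d: +{c}
  FIRST(S)={a,b,c}  FIRST(A)={c}
[2] done
  FIRST(S)={a,b,c}  FIRST(A)={c}

FIRST(A) = ["c"]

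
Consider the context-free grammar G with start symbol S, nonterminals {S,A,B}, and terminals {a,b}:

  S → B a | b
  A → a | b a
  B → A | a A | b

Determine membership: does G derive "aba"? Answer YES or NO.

CNF form of G:
  S -> B T1 | b
  A -> T0 T1 | a
  B -> T0 T1 | T1 A | a | b
  T0 -> b
  T1 -> a

Fill CYK table bottom-up:
  T[0,0] 'a' = {A,B,T1}  orig:{A,B}
  T[1,1] 'b' = {B,S,T0}  orig:{B,S}
  T[2,2] 'a' = {A,B,T1}  orig:{A,B}
  T[0,1] 'ab' = ∅
  T[1,2] 'ba' = {A,B,S}
  T[0,2] 'aba' = {B}

S ∉ T[0,2] ⇒ NO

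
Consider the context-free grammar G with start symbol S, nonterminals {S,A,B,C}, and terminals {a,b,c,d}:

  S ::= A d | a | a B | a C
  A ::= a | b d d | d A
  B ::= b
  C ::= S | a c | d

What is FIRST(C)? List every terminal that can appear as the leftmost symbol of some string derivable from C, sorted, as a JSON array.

Compute FIRST by fixpoint:
iter 1:
  A via A→a: +{a}
  A via A→b d d: +{b}
  A via A→d A: +{d}
  B via B→b: +{b}
  C via C→a c: +{a}
  C via C→d: +{d}
  S via S→A d: +{a,b,d}
  S: {a,b,d}  A: {a,b,d}  B: {b}  C: {a,d}
iter 2:
  C via C→S: +{b}
  S: {a,b,d}  A: {a,b,d}  B: {b}  C: {a,b,d}
iter 3: — fixpoint
  S: {a,b,d}  A: {a,b,d}  B: {b}  C: {a,b,d}

FIRST(C) = ["a", "b", "d"]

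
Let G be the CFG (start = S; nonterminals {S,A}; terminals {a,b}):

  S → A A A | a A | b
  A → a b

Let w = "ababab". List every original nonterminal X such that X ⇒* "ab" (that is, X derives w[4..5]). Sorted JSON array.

Convert to CNF:
  S -> A X2 | T0 A | b
  A -> T0 T1
  T0 -> a
  T1 -> b
  X2 -> A A

Fill CYK table bottom-up — only the sub-triangle for w[4..5]:
  cell(4,4) a: {T0}  orig:{}
  cell(5,5) b: {S,T1}  orig:{S}
  cell(4,5) ab: {A}

Original NTs in T[4,5] deriving "ab": ["A"]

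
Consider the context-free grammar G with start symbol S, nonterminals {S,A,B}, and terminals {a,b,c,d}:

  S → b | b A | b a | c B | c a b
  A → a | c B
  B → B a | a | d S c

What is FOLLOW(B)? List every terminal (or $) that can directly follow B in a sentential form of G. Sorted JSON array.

FIRST sets, iterate to fixpoint:
pass 1:
  A via A→a: +{a}
  A via A→c B: +{c}
  B via B→a: +{a}
  B via B→d S c: +{d}
  S via S→b: +{b}
  S via S→c B: +{c}
  S: {b,c}  A: {a,c}  B: {a,d}
pass 2: (stable)
  S: {b,c}  A: {a,c}  B: {a,d}

Compute FOLLOW by fixpoint:
seed FOLLOW(S) with $
[1]
  B→B a: FOLLOW(B) ⊇ FIRST(a) = {a}; new: +{a}
  B→d S c: FOLLOW(S) ⊇ FIRST(c) = {c}; new: +{c}
  S→b A: FOLLOW(A) ⊇ FOLLOW(S) ⊇ {$,c}; new: +{$,c}
  S→c B: FOLLOW(B) ⊇ FOLLOW(S) ⊇ {$,c}; new: +{$,c}
  FOLLOW(S)={$,c}  FOLLOW(A)={$,c}  FOLLOW(B)={$,a,c}
[2] (no change)
  FOLLOW(S)={$,c}  FOLLOW(A)={$,c}  FOLLOW(B)={$,a,c}

FOLLOW(B) = ["$", "a", "c"]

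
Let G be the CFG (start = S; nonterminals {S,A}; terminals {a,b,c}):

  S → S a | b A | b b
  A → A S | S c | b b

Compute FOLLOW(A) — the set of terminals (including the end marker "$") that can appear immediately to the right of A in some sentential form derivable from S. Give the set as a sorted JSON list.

Compute FIRST by fixpoint:
iter 1:
  A via A→b b: +{b}
  S via S→b A: +{b}
  FIRST(S)={b}  FIRST(A)={b}
iter 2: (no change)
  FIRST(S)={b}  FIRST(A)={b}

Compute FOLLOW by fixpoint:
initialize: $ ∈ FOLLOW(S)
pass 1:
  A→A S: FOLLOW(A) ⊇ FIRST(S) = {b}; new: +{b}
  A→A S: FOLLOW(S) ⊇ FOLLOW(A) ⊇ {b}; new: +{b}
  A→S c: FOLLOW(S) ⊇ FIRST(c) = {c}; new: +{c}
  S→S a: FOLLOW(S) ⊇ FIRST(a) = {a}; new: +{a}
  S→b A: FOLLOW(A) ⊇ FOLLOW(S) ⊇ {$,a,b,c}; new: +{$,a,c}
  FOLLOW(S)={$,a,b,c}  FOLLOW(A)={$,a,b,c}
pass 2: — fixpoint
  FOLLOW(S)={$,a,b,c}  FOLLOW(A)={$,a,b,c}

FOLLOW(A) = ["$", "a", "b", "c"]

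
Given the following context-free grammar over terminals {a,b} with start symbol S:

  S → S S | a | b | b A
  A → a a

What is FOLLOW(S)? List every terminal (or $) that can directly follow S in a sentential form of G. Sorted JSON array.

FIRST sets, iterate to fixpoint:
iter 1:
  A via A→a a: +{a}
  S via S→a: +{a}
  S via S→b: +{b}
  FIRST(S)={a,b}  FIRST(A)={a}
iter 2: — fixpoint
  FIRST(S)={a,b}  FIRST(A)={a}

FOLLOW iteration:
seed FOLLOW(S) with $
[1]
  S→S S: FOLLOW(S) ⊇ FIRST(S) = {a,b}; new: +{a,b}
  S→b A: FOLLOW(A) ⊇ FOLLOW(S) ⊇ {$,a,b}; new: +{$,a,b}
  S: {$,a,b}  A: {$,a,b}
[2] (no change)
  S: {$,a,b}  A: {$,a,b}

FOLLOW(S) = ["$", "a", "b"]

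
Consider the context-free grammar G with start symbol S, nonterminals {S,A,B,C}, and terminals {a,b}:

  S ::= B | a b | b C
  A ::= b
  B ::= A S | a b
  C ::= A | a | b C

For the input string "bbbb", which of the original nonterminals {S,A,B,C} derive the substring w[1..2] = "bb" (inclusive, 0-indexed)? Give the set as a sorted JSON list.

CNF form of G:
  S -> A S | T0 T1 | T1 C
  A -> b
  B -> A S | T0 T1
  C -> T1 C | a | b
  T0 -> a
  T1 -> b

CYK fill — only the sub-triangle for w[1..2]:
  cell(1,1) b: {A,C,T1}  orig:{A,C}
  cell(2,2) b: {A,C,T1}  orig:{A,C}
  cell(1,2) bb: {C,S}

Original NTs in T[1,2] deriving "bb": ["C", "S"]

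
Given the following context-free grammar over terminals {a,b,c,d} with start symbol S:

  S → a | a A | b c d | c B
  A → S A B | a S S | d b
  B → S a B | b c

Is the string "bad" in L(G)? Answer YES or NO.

CNF form of G:
  S -> T0 A | T2 X7 | T3 B | a
  A -> S X4 | T0 X5 | T1 T2
  B -> S X6 | T2 T3
  T0 -> a
  T1 -> d
  T2 -> b
  T3 -> c
  X4 -> A B
  X5 -> S S
  X6 -> T0 B
  X7 -> T3 T1

CYK table (by increasing span):
  T[0,0] 'b' = {T2}  orig:{}
  T[1,1] 'a' = {S,T0}  orig:{S}
  T[2,2] 'd' = {T1}  orig:{}
  T[0,1] 'ba' = ∅
  T[1,2] 'ad' = ∅
  T[0,2] 'bad' = ∅

S ∉ T[0,2] ⇒ NO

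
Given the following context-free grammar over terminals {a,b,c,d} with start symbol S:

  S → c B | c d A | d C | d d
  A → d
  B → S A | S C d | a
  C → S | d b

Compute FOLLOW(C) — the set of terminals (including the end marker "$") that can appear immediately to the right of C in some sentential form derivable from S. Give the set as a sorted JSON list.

FIRST iteration:
round 1:
  A via A→d: +{d}
  B via B→a: +{a}
  C via C→d b: +{d}
  S via S→c B: +{c}
  S via S→d C: +{d}
  FIRST[S]={c,d}  FIRST[A]={d}  FIRST[B]={a}  FIRST[C]={d}
round 2:
  B via B→S A: +{c,d}
  C via C→S: +{c}
  FIRST[S]={c,d}  FIRST[A]={d}  FIRST[B]={a,c,d}  FIRST[C]={c,d}
round 3: — fixpoint
  FIRST[S]={c,d}  FIRST[A]={d}  FIRST[B]={a,c,d}  FIRST[C]={c,d}

Compute FOLLOW by fixpoint:
seed FOLLOW(S) with $
[1]
  B→S A: FOLLOW(S) ⊇ FIRST(A) = {d}; new: +{d}
  B→S C d: FOLLOW(S) ⊇ FIRST(C) = {c,d}; new: +{c}
  B→S C d: FOLLOW(C) ⊇ FIRST(d) = {d}; new: +{d}
  S→c B: FOLLOW(B) ⊇ FOLLOW(S) ⊇ {$,c,d}; new: +{$,c,d}
  S→c d A: FOLLOW(A) ⊇ FOLLOW(S) ⊇ {$,c,d}; new: +{$,c,d}
  S→d C: FOLLOW(C) ⊇ FOLLOW(S) ⊇ {$,c,d}; new: +{$,c}
  S: {$,c,d}  A: {$,c,d}  B: {$,c,d}  C: {$,c,d}
[2] (stable)
  S: {$,c,d}  A: {$,c,d}  B: {$,c,d}  C: {$,c,d}

FOLLOW(C) = ["$", "c", "d"]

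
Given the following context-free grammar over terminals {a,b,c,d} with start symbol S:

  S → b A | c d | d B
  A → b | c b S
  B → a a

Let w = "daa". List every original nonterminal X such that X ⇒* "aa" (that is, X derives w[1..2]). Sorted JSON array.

Convert to CNF:
  S -> T0 T3 | T1 A | T3 B
  A -> T0 X4 | b
  B -> T2 T2
  T0 -> c
  T1 -> b
  T2 -> a
  T3 -> d
  X4 -> T1 S

CYK table (by increasing span) (cells [i..j] with 1 ≤ i ≤ j ≤ 2 only):
  [1..1]={T2}  "a"  orig:{}
  [2..2]={T2}  "a"  orig:{}
  [1..2]={B}  "aa"

Original NTs in T[1,2] deriving "aa": ["B"]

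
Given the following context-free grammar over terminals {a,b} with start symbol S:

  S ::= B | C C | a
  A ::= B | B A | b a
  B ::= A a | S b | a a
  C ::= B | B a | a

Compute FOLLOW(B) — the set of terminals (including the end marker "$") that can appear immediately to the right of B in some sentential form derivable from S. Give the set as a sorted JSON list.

Compute FIRST by fixpoint:
iter 1:
  A via A→b a: +{b}
  B via B→A a: +{b}
  B via B→a a: +{a}
  C via C→B: +{a,b}
  S via S→B: +{a,b}
  FIRST(S)={a,b}  FIRST(A)={b}  FIRST(B)={a,b}  FIRST(C)={a,b}
iter 2:
  A via A→B: +{a}
  FIRST(S)={a,b}  FIRST(A)={a,b}  FIRST(B)={a,b}  FIRST(C)={a,b}
iter 3: (stable)
  FIRST(S)={a,b}  FIRST(A)={a,b}  FIRST(B)={a,b}  FIRST(C)={a,b}

FOLLOW sets:
initialize: $ ∈ FOLLOW(S)
round 1:
  A→B A: FOLLOW(B) ⊇ FIRST(A) = {a,b}; new: +{a,b}
  B→A a: FOLLOW(A) ⊇ FIRST(a) = {a}; new: +{a}
  B→S b: FOLLOW(S) ⊇ FIRST(b) = {b}; new: +{b}
  S→B: FOLLOW(B) ⊇ FOLLOW(S) ⊇ {$,b}; new: +{$}
  S→C C: FOLLOW(C) ⊇ FIRST(C) = {a,b}; new: +{a,b}
  S→C C: FOLLOW(C) ⊇ FOLLOW(S) ⊇ {$,b}; new: +{$}
  FOLLOW[S]={$,b}  FOLLOW[A]={a}  FOLLOW[B]={$,a,b}  FOLLOW[C]={$,a,b}
round 2: (stable)
  FOLLOW[S]={$,b}  FOLLOW[A]={a}  FOLLOW[B]={$,a,b}  FOLLOW[C]={$,a,b}

FOLLOW(B) = ["$", "a", "b"]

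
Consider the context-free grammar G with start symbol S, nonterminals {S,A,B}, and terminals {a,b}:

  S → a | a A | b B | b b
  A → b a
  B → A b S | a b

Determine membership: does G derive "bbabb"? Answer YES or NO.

Convert to CNF:
  S -> T0 B | T0 T0 | T1 A | a
  A -> T0 T1
  B -> A X2 | T1 T0
  T0 -> b
  T1 -> a
  X2 -> T0 S

Fill CYK table bottom-up:
  [0..0]={T0}  "b"  orig:{}
  [1..1]={T0}  "b"  orig:{}
  [2..2]={S,T1}  "a"  orig:{S}
  [3..3]={T0}  "b"  orig:{}
  [4..4]={T0}  "b"  orig:{}
  [0..1]={S}  "bb"
  [1..2]={A,X2}  "ba"  orig:{A}
  [2..3]={B}  "ab"
  [3..4]={S}  "bb"
  [0..2]=∅  "bba"
  [1..3]={S}  "bab"
  [2..4]=∅  "abb"
  [0..3]={X2}  "bbab"  orig:{}
  [1..4]=∅  "babb"
  [0..4]=∅  "bbabb"

S ∉ T[0,4] ⇒ NO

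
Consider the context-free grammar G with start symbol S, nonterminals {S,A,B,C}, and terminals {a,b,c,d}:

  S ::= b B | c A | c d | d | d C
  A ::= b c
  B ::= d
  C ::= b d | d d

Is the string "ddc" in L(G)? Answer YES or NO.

CNF form of G:
  S -> T0 B | T1 A | T1 T2 | T2 C | d
  A -> T0 T1
  B -> d
  C -> T0 T2 | T2 T2
  T0 -> b
  T1 -> c
  T2 -> d

CYK table (by increasing span):
  cell(0,0) d: {B,S,T2}  orig:{B,S}
  cell(1,1) d: {B,S,T2}  orig:{B,S}
  cell(2,2) c: {T1}  orig:{}
  cell(0,1) dd: {C}
  cell(1,2) dc: ∅
  cell(0,2) ddc: ∅

S ∉ T[0,2] ⇒ NO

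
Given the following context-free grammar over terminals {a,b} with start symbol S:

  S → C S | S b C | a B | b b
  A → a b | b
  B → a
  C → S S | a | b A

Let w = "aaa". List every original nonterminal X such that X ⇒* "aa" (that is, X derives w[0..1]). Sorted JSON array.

CNF form of G:
  S -> C S | S X2 | T0 B | T1 T1
  A -> T0 T1 | b
  B -> a
  C -> S S | T1 A | a
  T0 -> a
  T1 -> b
  X2 -> T1 C

CYK fill, restricted to cells inside w[0..1]:
  [0..0]={B,C,T0}  "a"  orig:{B,C}
  [1..1]={B,C,T0}  "a"  orig:{B,C}
  [0..1]={S}  "aa"

Original NTs in T[0,1] deriving "aa": ["S"]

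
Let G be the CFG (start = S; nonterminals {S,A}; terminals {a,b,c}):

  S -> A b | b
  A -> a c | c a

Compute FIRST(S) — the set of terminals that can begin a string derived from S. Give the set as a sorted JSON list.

Compute FIRST by fixpoint:
[1]
  A via A→a c: +{a}
  A via A→c a: +{c}
  S via S→A b: +{a,c}
  S via S→b: +{b}
  S: {a,b,c}  A: {a,c}
[2] — fixpoint
  S: {a,b,c}  A: {a,c}

FIRST(S) = ["a", "b", "c"]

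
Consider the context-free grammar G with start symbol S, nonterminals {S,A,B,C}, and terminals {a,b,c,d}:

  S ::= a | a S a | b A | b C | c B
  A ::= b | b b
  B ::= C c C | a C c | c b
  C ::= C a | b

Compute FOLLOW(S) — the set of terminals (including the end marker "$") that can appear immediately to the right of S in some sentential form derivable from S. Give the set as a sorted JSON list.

Compute FIRST by fixpoint:
[1]
  A via A→b: +{b}
  B via B→a C c: +{a}
  B via B→c b: +{c}
  C via C→b: +{b}
  S via S→a: +{a}
  S via S→b A: +{b}
  S via S→c B: +{c}
  S: {a,b,c}  A: {b}  B: {a,c}  C: {b}
[2]
  B via B→C c C: +{b}
  S: {a,b,c}  A: {b}  B: {a,b,c}  C: {b}
[3] (stable)
  S: {a,b,c}  A: {b}  B: {a,b,c}  C: {b}

FOLLOW iteration:
initialize: $ ∈ FOLLOW(S)
round 1:
  B→C c C: FOLLOW(C) ⊇ FIRST(c) = {c}; new: +{c}
  C→C a: FOLLOW(C) ⊇ FIRST(a) = {a}; new: +{a}
  S→a S a: FOLLOW(S) ⊇ FIRST(a) = {a}; new: +{a}
  S→b A: FOLLOW(A) ⊇ FOLLOW(S) ⊇ {$,a}; new: +{$,a}
  S→b C: FOLLOW(C) ⊇ FOLLOW(S) ⊇ {$,a}; new: +{$}
  S→c B: FOLLOW(B) ⊇ FOLLOW(S) ⊇ {$,a}; new: +{$,a}
  FOLLOW[S]={$,a}  FOLLOW[A]={$,a}  FOLLOW[B]={$,a}  FOLLOW[C]={$,a,c}
round 2: — fixpoint
  FOLLOW[S]={$,a}  FOLLOW[A]={$,a}  FOLLOW[B]={$,a}  FOLLOW[C]={$,a,c}

FOLLOW(S) = ["$", "a"]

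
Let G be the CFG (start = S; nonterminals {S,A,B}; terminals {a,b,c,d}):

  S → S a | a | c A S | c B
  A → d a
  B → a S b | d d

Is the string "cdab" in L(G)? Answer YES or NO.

Convert to CNF:
  S -> S T1 | T3 B | T3 X5 | a
  A -> T0 T1
  B -> T0 T0 | T1 X4
  T0 -> d
  T1 -> a
  T2 -> b
  T3 -> c
  X4 -> S T2
  X5 -> A S

CYK table (by increasing span):
  [0..0]={T3}  "c"  orig:{}
  [1..1]={T0}  "d"  orig:{}
  [2..2]={S,T1}  "a"  orig:{S}
  [3..3]={T2}  "b"  orig:{}
  [0..1]=∅  "cd"
  [1..2]={A}  "da"
  [2..3]={X4}  "ab"  orig:{}
  [0..2]=∅  "cda"
  [1..3]=∅  "dab"
  [0..3]=∅  "cdab"

S ∉ T[0,3] ⇒ NO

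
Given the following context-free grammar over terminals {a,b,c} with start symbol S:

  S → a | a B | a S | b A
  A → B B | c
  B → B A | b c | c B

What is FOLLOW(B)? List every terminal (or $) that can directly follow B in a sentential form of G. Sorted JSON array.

Compute FIRST by fixpoint:
iter 1:
  A via A→c: +{c}
  B via B→b c: +{b}
  B via B→c B: +{c}
  S via S→a: +{a}
  S via S→b A: +{b}
  FIRST[S]={a,b}  FIRST[A]={c}  FIRST[B]={b,c}
iter 2:
  A via A→B B: +{b}
  FIRST[S]={a,b}  FIRST[A]={b,c}  FIRST[B]={b,c}
iter 3: done
  FIRST[S]={a,b}  FIRST[A]={b,c}  FIRST[B]={b,c}

FOLLOW sets:
FOLLOW(S) := {$}
iter 1:
  A→B B: FOLLOW(B) ⊇ FIRST(B) = {b,c}; new: +{b,c}
  B→B A: FOLLOW(A) ⊇ FOLLOW(B) ⊇ {b,c}; new: +{b,c}
  S→a B: FOLLOW(B) ⊇ FOLLOW(S) ⊇ {$}; new: +{$}
  S→b A: FOLLOW(A) ⊇ FOLLOW(S) ⊇ {$}; new: +{$}
  S: {$}  A: {$,b,c}  B: {$,b,c}
iter 2: done
  S: {$}  A: {$,b,c}  B: {$,b,c}

FOLLOW(B) = ["$", "b", "c"]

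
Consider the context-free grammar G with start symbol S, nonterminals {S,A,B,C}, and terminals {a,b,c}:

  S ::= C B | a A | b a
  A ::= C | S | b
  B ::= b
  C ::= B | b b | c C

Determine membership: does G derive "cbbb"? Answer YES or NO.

CNF form of G:
  S -> C B | T0 A | T1 T0
  A -> C B | T0 A | T1 T0 | T1 T1 | T2 C | b
  B -> b
  C -> T1 T1 | T2 C | b
  T0 -> a
  T1 -> b
  T2 -> c

Fill CYK table bottom-up:
  [0..0]={T2}  "c"  orig:{}
  [1..1]={A,B,C,T1}  "b"  orig:{A,B,C}
  [2..2]={A,B,C,T1}  "b"  orig:{A,B,C}
  [3..3]={A,B,C,T1}  "b"  orig:{A,B,C}
  [0..1]={A,C}  "cb"
  [1..2]={A,C,S}  "bb"
  [2..3]={A,C,S}  "bb"
  [0..2]={A,C,S}  "cbb"
  [1..3]={A,S}  "bbb"
  [0..3]={A,S}  "cbbb"

S ∈ T[0,3] ⇒ YES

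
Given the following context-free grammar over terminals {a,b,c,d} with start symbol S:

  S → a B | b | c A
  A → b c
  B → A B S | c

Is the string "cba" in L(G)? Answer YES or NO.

Convert to CNF:
  S -> T1 A | T2 B | b
  A -> T0 T1
  B -> A X3 | c
  T0 -> b
  T1 -> c
  T2 -> a
  X3 -> B S

Fill CYK table bottom-up:
  T[0,0] 'c' = {B,T1}  orig:{B}
  T[1,1] 'b' = {S,T0}  orig:{S}
  T[2,2] 'a' = {T2}  orig:{}
  T[0,1] 'cb' = {X3}  orig:{}
  T[1,2] 'ba' = ∅
  T[0,2] 'cba' = ∅

S ∉ T[0,2] ⇒ NO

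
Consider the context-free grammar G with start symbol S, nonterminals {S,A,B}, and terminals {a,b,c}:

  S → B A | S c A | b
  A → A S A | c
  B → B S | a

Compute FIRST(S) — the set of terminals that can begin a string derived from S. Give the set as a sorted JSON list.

FIRST iteration:
[1]
  A via A→c: +{c}
  B via B→a: +{a}
  S via S→B A: +{a}
  S via S→b: +{b}
  FIRST(S)={a,b}  FIRST(A)={c}  FIRST(B)={a}
[2] (no change)
  FIRST(S)={a,b}  FIRST(A)={c}  FIRST(B)={a}

FIRST(S) = ["a", "b"]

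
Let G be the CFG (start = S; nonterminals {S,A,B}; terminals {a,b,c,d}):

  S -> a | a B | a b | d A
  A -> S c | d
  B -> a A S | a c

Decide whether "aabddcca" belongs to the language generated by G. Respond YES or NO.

Convert to CNF:
  S -> T1 B | T1 T2 | T3 A | a
  A -> S T0 | d
  B -> T1 T0 | T1 X4
  T0 -> c
  T1 -> a
  T2 -> b
  T3 -> d
  X4 -> A S

CYK fill:
  cell(0,0) a: {S,T1}  orig:{S}
  cell(1,1) a: {S,T1}  orig:{S}
  cell(2,2) b: {T2}  orig:{}
  cell(3,3) d: {A,T3}  orig:{A}
  cell(4,4) d: {A,T3}  orig:{A}
  cell(5,5) c: {T0}  orig:{}
  cell(6,6) c: {T0}  orig:{}
  cell(7,7) a: {S,T1}  orig:{S}
  cell(0,1) aa: ∅
  cell(1,2) ab: {S}
  cell(2,3) bd: ∅
  cell(3,4) dd: {S}
  cell(4,5) dc: ∅
  cell(5,6) cc: ∅
  cell(6,7) ca: ∅
  cell(0,2) aab: ∅
  cell(1,3) abd: ∅
  cell(2,4) bdd: ∅
  cell(3,5) ddc: {A}
  cell(4,6) dcc: ∅
  cell(5,7) cca: ∅
  cell(0,3) aabd: ∅
  cell(1,4) abdd: ∅
  cell(2,5) bddc: ∅
  cell(3,6) ddcc: ∅
  cell(4,7) dcca: ∅
  cell(0,4) aabdd: ∅
  cell(1,5) abddc: ∅
  cell(2,6) bddcc: ∅
  cell(3,7) ddcca: ∅
  cell(0,5) aabddc: ∅
  cell(1,6) abddcc: ∅
  cell(2,7) bddcca: ∅
  cell(0,6) aabddcc: ∅
  cell(1,7) abddcca: ∅
  cell(0,7) aabddcca: ∅

S ∉ T[0,7] ⇒ NO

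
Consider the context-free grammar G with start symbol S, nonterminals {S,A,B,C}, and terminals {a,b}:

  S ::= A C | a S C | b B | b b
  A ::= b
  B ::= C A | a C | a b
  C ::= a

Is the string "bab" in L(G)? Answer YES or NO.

CNF form of G:
  S -> A C | T0 X2 | T1 B | T1 T1
  A -> b
  B -> C A | T0 C | T0 T1
  C -> a
  T0 -> a
  T1 -> b
  X2 -> S C

CYK table (by increasing span):
  [0..0]={A,T1}  "b"  orig:{A}
  [1..1]={C,T0}  "a"  orig:{C}
  [2..2]={A,T1}  "b"  orig:{A}
  [0..1]={S}  "ba"
  [1..2]={B}  "ab"
  [0..2]={S}  "bab"

S ∈ T[0,2] ⇒ YES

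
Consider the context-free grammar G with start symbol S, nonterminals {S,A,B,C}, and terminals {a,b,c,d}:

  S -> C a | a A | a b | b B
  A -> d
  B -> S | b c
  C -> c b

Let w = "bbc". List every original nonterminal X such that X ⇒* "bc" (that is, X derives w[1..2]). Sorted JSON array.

CNF form of G:
  S -> C T0 | T0 A | T0 T1 | T1 B
  A -> d
  B -> C T0 | T0 A | T0 T1 | T1 B | T1 T2
  C -> T2 T1
  T0 -> a
  T1 -> b
  T2 -> c

CYK table (by increasing span) — only the sub-triangle for w[1..2]:
  [1..1]={T1}  "b"  orig:{}
  [2..2]={T2}  "c"  orig:{}
  [1..2]={B}  "bc"

Original NTs in T[1,2] deriving "bc": ["B"]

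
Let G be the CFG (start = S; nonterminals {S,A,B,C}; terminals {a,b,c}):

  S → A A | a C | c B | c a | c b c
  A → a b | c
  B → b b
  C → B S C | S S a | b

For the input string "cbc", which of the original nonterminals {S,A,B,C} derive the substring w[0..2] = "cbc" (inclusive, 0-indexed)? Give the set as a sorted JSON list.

Convert to CNF:
  S -> A A | T0 C | T2 B | T2 T0 | T2 X5
  A -> T0 T1 | c
  B -> T1 T1
  C -> B X3 | S X4 | b
  T0 -> a
  T1 -> b
  T2 -> c
  X3 -> S C
  X4 -> S T0
  X5 -> T1 T2

Fill CYK table bottom-up — only the sub-triangle for w[0..2]:
  cell(0,0) c: {A,T2}  orig:{A}
  cell(1,1) b: {C,T1}  orig:{C}
  cell(2,2) c: {A,T2}  orig:{A}
  cell(0,1) cb: ∅
  cell(1,2) bc: {X5}  orig:{}
  cell(0,2) cbc: {S}

Original NTs in T[0,2] deriving "cbc": ["S"]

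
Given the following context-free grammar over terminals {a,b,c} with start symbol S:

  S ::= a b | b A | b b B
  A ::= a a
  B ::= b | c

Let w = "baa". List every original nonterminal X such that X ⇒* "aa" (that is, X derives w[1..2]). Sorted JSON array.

Convert to CNF:
  S -> T0 T1 | T1 A | T1 X2
  A -> T0 T0
  B -> b | c
  T0 -> a
  T1 -> b
  X2 -> T1 B

Fill CYK table bottom-up, restricted to cells inside w[1..2]:
  cell(1,1) a: {T0}  orig:{}
  cell(2,2) a: {T0}  orig:{}
  cell(1,2) aa: {A}

Original NTs in T[1,2] deriving "aa": ["A"]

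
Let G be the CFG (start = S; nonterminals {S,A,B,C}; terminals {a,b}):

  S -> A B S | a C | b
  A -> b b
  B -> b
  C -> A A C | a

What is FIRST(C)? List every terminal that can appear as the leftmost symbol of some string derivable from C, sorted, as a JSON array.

FIRST iteration:
round 1:
  A via A→b b: +{b}
  B via B→b: +{b}
  C via C→A A C: +{b}
  C via C→a: +{a}
  S via S→A B S: +{b}
  S via S→a C: +{a}
  FIRST[S]={a,b}  FIRST[A]={b}  FIRST[B]={b}  FIRST[C]={a,b}
round 2: (stable)
  FIRST[S]={a,b}  FIRST[A]={b}  FIRST[B]={b}  FIRST[C]={a,b}

FIRST(C) = ["a", "b"]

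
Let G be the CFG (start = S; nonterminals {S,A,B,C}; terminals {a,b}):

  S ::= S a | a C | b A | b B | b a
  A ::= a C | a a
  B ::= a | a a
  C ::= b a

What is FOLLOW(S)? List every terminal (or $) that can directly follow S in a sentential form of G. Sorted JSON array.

FIRST iteration:
iter 1:
  A via A→a C: +{a}
  B via B→a: +{a}
  C via C→b a: +{b}
  S via S→a C: +{a}
  S via S→b A: +{b}
  FIRST(S)={a,b}  FIRST(A)={a}  FIRST(B)={a}  FIRST(C)={b}
iter 2: done
  FIRST(S)={a,b}  FIRST(A)={a}  FIRST(B)={a}  FIRST(C)={b}

FOLLOW sets:
seed FOLLOW(S) with $
pass 1:
  S→S a: FOLLOW(S) ⊇ FIRST(a) = {a}; new: +{a}
  S→a C: FOLLOW(C) ⊇ FOLLOW(S) ⊇ {$,a}; new: +{$,a}
  S→b A: FOLLOW(A) ⊇ FOLLOW(S) ⊇ {$,a}; new: +{$,a}
  S→b B: FOLLOW(B) ⊇ FOLLOW(S) ⊇ {$,a}; new: +{$,a}
  FOLLOW(S)={$,a}  FOLLOW(A)={$,a}  FOLLOW(B)={$,a}  FOLLOW(C)={$,a}
pass 2: (stable)
  FOLLOW(S)={$,a}  FOLLOW(A)={$,a}  FOLLOW(B)={$,a}  FOLLOW(C)={$,a}

FOLLOW(S) = ["$", "a"]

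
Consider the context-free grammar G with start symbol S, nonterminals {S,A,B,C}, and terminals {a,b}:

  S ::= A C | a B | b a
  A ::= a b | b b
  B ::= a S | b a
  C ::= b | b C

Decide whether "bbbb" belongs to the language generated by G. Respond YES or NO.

Convert to CNF:
  S -> A C | T0 B | T1 T0
  A -> T0 T1 | T1 T1
  B -> T0 S | T1 T0
  C -> T1 C | b
  T0 -> a
  T1 -> b

CYK fill:
  [0..0]={C,T1}  "b"  orig:{C}
  [1..1]={C,T1}  "b"  orig:{C}
  [2..2]={C,T1}  "b"  orig:{C}
  [3..3]={C,T1}  "b"  orig:{C}
  [0..1]={A,C}  "bb"
  [1..2]={A,C}  "bb"
  [2..3]={A,C}  "bb"
  [0..2]={C,S}  "bbb"
  [1..3]={C,S}  "bbb"
  [0..3]={C,S}  "bbbb"

S ∈ T[0,3] ⇒ YES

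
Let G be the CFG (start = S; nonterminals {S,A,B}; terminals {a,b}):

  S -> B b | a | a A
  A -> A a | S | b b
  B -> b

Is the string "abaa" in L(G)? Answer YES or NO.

CNF form of G:
  S -> B T1 | T0 A | a
  A -> A T0 | B T1 | T0 A | T1 T1 | a
  B -> b
  T0 -> a
  T1 -> b

CYK fill:
  cell(0,0) a: {A,S,T0}  orig:{A,S}
  cell(1,1) b: {B,T1}  orig:{B}
  cell(2,2) a: {A,S,T0}  orig:{A,S}
  cell(3,3) a: {A,S,T0}  orig:{A,S}
  cell(0,1) ab: ∅
  cell(1,2) ba: ∅
  cell(2,3) aa: {A,S}
  cell(0,2) aba: ∅
  cell(1,3) baa: ∅
  cell(0,3) abaa: ∅

S ∉ T[0,3] ⇒ NO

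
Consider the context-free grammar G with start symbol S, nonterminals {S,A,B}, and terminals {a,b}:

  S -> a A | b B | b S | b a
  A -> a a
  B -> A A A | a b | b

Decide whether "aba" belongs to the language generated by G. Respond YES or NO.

CNF form of G:
  S -> T0 A | T1 B | T1 S | T1 T0
  A -> T0 T0
  B -> A X2 | T0 T1 | b
  T0 -> a
  T1 -> b
  X2 -> A A

Fill CYK table bottom-up:
  cell(0,0) a: {T0}  orig:{}
  cell(1,1) b: {B,T1}  orig:{B}
  cell(2,2) a: {T0}  orig:{}
  cell(0,1) ab: {B}
  cell(1,2) ba: {S}
  cell(0,2) aba: ∅

S ∉ T[0,2] ⇒ NO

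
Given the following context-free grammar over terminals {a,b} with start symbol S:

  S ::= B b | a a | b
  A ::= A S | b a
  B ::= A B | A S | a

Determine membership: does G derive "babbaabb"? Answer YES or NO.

Convert to CNF:
  S -> B T0 | T1 T1 | b
  A -> A S | T0 T1
  B -> A B | A S | a
  T0 -> b
  T1 -> a

CYK table (by increasing span):
  [0..0]={S,T0}  "b"  orig:{S}
  [1..1]={B,T1}  "a"  orig:{B}
  [2..2]={S,T0}  "b"  orig:{S}
  [3..3]={S,T0}  "b"  orig:{S}
  [4..4]={B,T1}  "a"  orig:{B}
  [5..5]={B,T1}  "a"  orig:{B}
  [6..6]={S,T0}  "b"  orig:{S}
  [7..7]={S,T0}  "b"  orig:{S}
  [0..1]={A}  "ba"
  [1..2]={S}  "ab"
  [2..3]=∅  "bb"
  [3..4]={A}  "ba"
  [4..5]={S}  "aa"
  [5..6]={S}  "ab"
  [6..7]=∅  "bb"
  [0..2]={A,B}  "bab"
  [1..3]=∅  "abb"
  [2..4]=∅  "bba"
  [3..5]={B}  "baa"
  [4..6]=∅  "aab"
  [5..7]=∅  "abb"
  [0..3]={A,B,S}  "babb"
  [1..4]=∅  "abba"
  [2..5]=∅  "bbaa"
  [3..6]={A,B,S}  "baab"
  [4..7]=∅  "aabb"
  [0..4]={B}  "babba"
  [1..5]=∅  "abbaa"
  [2..6]=∅  "bbaab"
  [3..7]={A,B,S}  "baabb"
  [0..5]={A,B}  "babbaa"
  [1..6]=∅  "abbaab"
  [2..7]=∅  "bbaabb"
  [0..6]={A,B,S}  "babbaab"
  [1..7]=∅  "abbaabb"
  [0..7]={A,B,S}  "babbaabb"

S ∈ T[0,7] ⇒ YES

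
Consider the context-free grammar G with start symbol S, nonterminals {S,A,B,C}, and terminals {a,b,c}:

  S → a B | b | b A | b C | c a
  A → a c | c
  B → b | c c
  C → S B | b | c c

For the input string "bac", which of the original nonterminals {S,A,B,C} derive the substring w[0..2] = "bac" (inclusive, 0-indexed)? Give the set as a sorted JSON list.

CNF form of G:
  S -> T0 B | T1 T0 | T2 A | T2 C | b
  A -> T0 T1 | c
  B -> T1 T1 | b
  C -> S B | T1 T1 | b
  T0 -> a
  T1 -> c
  T2 -> b

Fill CYK table bottom-up (cells [i..j] with 0 ≤ i ≤ j ≤ 2 only):
  [0..0]={B,C,S,T2}  "b"  orig:{B,C,S}
  [1..1]={T0}  "a"  orig:{}
  [2..2]={A,T1}  "c"  orig:{A}
  [0..1]=∅  "ba"
  [1..2]={A}  "ac"
  [0..2]={S}  "bac"

Original NTs in T[0,2] deriving "bac": ["S"]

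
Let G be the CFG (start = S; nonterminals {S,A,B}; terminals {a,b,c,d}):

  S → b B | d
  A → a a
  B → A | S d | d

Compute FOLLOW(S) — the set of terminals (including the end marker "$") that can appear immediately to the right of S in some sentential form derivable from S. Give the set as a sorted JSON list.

FIRST iteration:
iter 1:
  A via A→a a: +{a}
  B via B→A: +{a}
  B via B→d: +{d}
  S via S→b B: +{b}
  S via S→d: +{d}
  FIRST(S)={b,d}  FIRST(A)={a}  FIRST(B)={a,d}
iter 2:
  B via B→S d: +{b}
  FIRST(S)={b,d}  FIRST(A)={a}  FIRST(B)={a,b,d}
iter 3: (stable)
  FIRST(S)={b,d}  FIRST(A)={a}  FIRST(B)={a,b,d}

Compute FOLLOW by fixpoint:
seed FOLLOW(S) with $
iter 1:
  B→S d: FOLLOW(S) ⊇ FIRST(d) = {d}; new: +{d}
  S→b B: FOLLOW(B) ⊇ FOLLOW(S) ⊇ {$,d}; new: +{$,d}
  FOLLOW(S)={$,d}  FOLLOW(A)={}  FOLLOW(B)={$,d}
iter 2:
  B→A: FOLLOW(A) ⊇ FOLLOW(B) ⊇ {$,d}; new: +{$,d}
  FOLLOW(S)={$,d}  FOLLOW(A)={$,d}  FOLLOW(B)={$,d}
iter 3: (stable)
  FOLLOW(S)={$,d}  FOLLOW(A)={$,d}  FOLLOW(B)={$,d}

FOLLOW(S) = ["$", "d"]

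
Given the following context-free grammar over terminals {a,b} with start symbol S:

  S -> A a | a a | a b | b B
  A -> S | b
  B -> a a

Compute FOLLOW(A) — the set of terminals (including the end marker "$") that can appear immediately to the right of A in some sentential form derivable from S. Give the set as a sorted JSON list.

FIRST iteration:
iter 1:
  A via A→b: +{b}
  B via B→a a: +{a}
  S via S→A a: +{b}
  S via S→a a: +{a}
  FIRST(S)={a,b}  FIRST(A)={b}  FIRST(B)={a}
iter 2:
  A via A→S: +{a}
  FIRST(S)={a,b}  FIRST(A)={a,b}  FIRST(B)={a}
iter 3: (stable)
  FIRST(S)={a,b}  FIRST(A)={a,b}  FIRST(B)={a}

Compute FOLLOW by fixpoint:
seed FOLLOW(S) with $
pass 1:
  S→A a: FOLLOW(A) ⊇ FIRST(a) = {a}; new: +{a}
  S→b B: FOLLOW(B) ⊇ FOLLOW(S) ⊇ {$}; new: +{$}
  FOLLOW(S)={$}  FOLLOW(A)={a}  FOLLOW(B)={$}
pass 2:
  A→S: FOLLOW(S) ⊇ FOLLOW(A) ⊇ {a}; new: +{a}
  S→b B: FOLLOW(B) ⊇ FOLLOW(S) ⊇ {$,a}; new: +{a}
  FOLLOW(S)={$,a}  FOLLOW(A)={a}  FOLLOW(B)={$,a}
pass 3: done
  FOLLOW(S)={$,a}  FOLLOW(A)={a}  FOLLOW(B)={$,a}

FOLLOW(A) = ["a"]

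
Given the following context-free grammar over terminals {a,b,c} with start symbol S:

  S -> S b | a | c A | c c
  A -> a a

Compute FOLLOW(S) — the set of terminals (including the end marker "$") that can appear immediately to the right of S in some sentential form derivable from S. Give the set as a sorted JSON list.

FIRST iteration:
round 1:
  A via A→a a: +{a}
  S via S→a: +{a}
  S via S→c A: +{c}
  S: {a,c}  A: {a}
round 2: (no change)
  S: {a,c}  A: {a}

Compute FOLLOW by fixpoint:
FOLLOW(S) := {$}
[1]
  S→S b: FOLLOW(S) ⊇ FIRST(b) = {b}; new: +{b}
  S→c A: FOLLOW(A) ⊇ FOLLOW(S) ⊇ {$,b}; new: +{$,b}
  FOLLOW(S)={$,b}  FOLLOW(A)={$,b}
[2] (no change)
  FOLLOW(S)={$,b}  FOLLOW(A)={$,b}

FOLLOW(S) = ["$", "b"]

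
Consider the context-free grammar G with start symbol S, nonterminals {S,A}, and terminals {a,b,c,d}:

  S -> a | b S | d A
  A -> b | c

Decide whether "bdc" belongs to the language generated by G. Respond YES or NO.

Convert to CNF:
  S -> T0 S | T1 A | a
  A -> b | c
  T0 -> b
  T1 -> d

CYK fill:
  cell(0,0) b: {A,T0}  orig:{A}
  cell(1,1) d: {T1}  orig:{}
  cell(2,2) c: {A}
  cell(0,1) bd: ∅
  cell(1,2) dc: {S}
  cell(0,2) bdc: {S}

S ∈ T[0,2] ⇒ YES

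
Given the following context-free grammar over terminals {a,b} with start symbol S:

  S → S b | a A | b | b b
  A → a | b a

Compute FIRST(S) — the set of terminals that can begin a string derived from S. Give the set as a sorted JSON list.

FIRST sets, iterate to fixpoint:
pass 1:
  A via A→a: +{a}
  A via A→b a: +{b}
  S via S→a A: +{a}
  S via S→b: +{b}
  FIRST(S)={a,b}  FIRST(A)={a,b}
pass 2: — fixpoint
  FIRST(S)={a,b}  FIRST(A)={a,b}

FIRST(S) = ["a", "b"]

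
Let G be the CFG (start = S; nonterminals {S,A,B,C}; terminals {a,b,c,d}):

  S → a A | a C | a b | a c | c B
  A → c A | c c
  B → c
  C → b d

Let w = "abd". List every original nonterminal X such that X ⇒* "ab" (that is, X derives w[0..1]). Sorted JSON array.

Convert to CNF:
  S -> T0 B | T3 A | T3 C | T3 T0 | T3 T1
  A -> T0 A | T0 T0
  B -> c
  C -> T1 T2
  T0 -> c
  T1 -> b
  T2 -> d
  T3 -> a

CYK fill (cells [i..j] with 0 ≤ i ≤ j ≤ 1 only):
  cell(0,0) a: {T3}  orig:{}
  cell(1,1) b: {T1}  orig:{}
  cell(0,1) ab: {S}

Original NTs in T[0,1] deriving "ab": ["S"]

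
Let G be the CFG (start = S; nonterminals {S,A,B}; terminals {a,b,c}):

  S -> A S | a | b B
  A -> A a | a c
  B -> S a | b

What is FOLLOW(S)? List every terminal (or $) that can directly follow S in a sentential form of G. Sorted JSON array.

FIRST iteration:
[1]
  A via A→a c: +{a}
  B via B→b: +{b}
  S via S→A S: +{a}
  S via S→b B: +{b}
  S: {a,b}  A: {a}  B: {b}
[2]
  B via B→S a: +{a}
  S: {a,b}  A: {a}  B: {a,b}
[3] (stable)
  S: {a,b}  A: {a}  B: {a,b}

FOLLOW iteration:
initialize: $ ∈ FOLLOW(S)
pass 1:
  A→A a: FOLLOW(A) ⊇ FIRST(a) = {a}; new: +{a}
  B→S a: FOLLOW(S) ⊇ FIRST(a) = {a}; new: +{a}
  S→A S: FOLLOW(A) ⊇ FIRST(S) = {a,b}; new: +{b}
  S→b B: FOLLOW(B) ⊇ FOLLOW(S) ⊇ {$,a}; new: +{$,a}
  FOLLOW[S]={$,a}  FOLLOW[A]={a,b}  FOLLOW[B]={$,a}
pass 2: (stable)
  FOLLOW[S]={$,a}  FOLLOW[A]={a,b}  FOLLOW[B]={$,a}

FOLLOW(S) = ["$", "a"]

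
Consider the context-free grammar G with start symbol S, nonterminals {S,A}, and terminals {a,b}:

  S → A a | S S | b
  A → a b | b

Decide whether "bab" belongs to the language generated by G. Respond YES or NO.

Convert to CNF:
  S -> A T0 | S S | b
  A -> T0 T1 | b
  T0 -> a
  T1 -> b

CYK fill:
  cell(0,0) b: {A,S,T1}  orig:{A,S}
  cell(1,1) a: {T0}  orig:{}
  cell(2,2) b: {A,S,T1}  orig:{A,S}
  cell(0,1) ba: {S}
  cell(1,2) ab: {A}
  cell(0,2) bab: {S}

S ∈ T[0,2] ⇒ YES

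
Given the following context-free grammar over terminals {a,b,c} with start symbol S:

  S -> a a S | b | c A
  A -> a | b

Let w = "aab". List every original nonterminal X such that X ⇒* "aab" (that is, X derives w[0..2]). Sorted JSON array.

CNF form of G:
  S -> T0 X2 | T1 A | b
  A -> a | b
  T0 -> a
  T1 -> c
  X2 -> T0 S

Fill CYK table bottom-up — only the sub-triangle for w[0..2]:
  [0..0]={A,T0}  "a"  orig:{A}
  [1..1]={A,T0}  "a"  orig:{A}
  [2..2]={A,S}  "b"
  [0..1]=∅  "aa"
  [1..2]={X2}  "ab"  orig:{}
  [0..2]={S}  "aab"

Original NTs in T[0,2] deriving "aab": ["S"]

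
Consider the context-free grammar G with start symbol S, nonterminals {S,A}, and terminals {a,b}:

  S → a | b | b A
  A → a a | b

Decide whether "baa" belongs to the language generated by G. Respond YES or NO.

Convert to CNF:
  S -> T1 A | a | b
  A -> T0 T0 | b
  T0 -> a
  T1 -> b

CYK fill:
  T[0,0] 'b' = {A,S,T1}  orig:{A,S}
  T[1,1] 'a' = {S,T0}  orig:{S}
  T[2,2] 'a' = {S,T0}  orig:{S}
  T[0,1] 'ba' = ∅
  T[1,2] 'aa' = {A}
  T[0,2] 'baa' = {S}

S ∈ T[0,2] ⇒ YES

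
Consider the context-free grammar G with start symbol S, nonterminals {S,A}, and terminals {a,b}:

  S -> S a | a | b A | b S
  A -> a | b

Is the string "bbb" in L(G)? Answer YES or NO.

Convert to CNF:
  S -> S T0 | T1 A | T1 S | a
  A -> a | b
  T0 -> a
  T1 -> b

CYK table (by increasing span):
  T[0,0] 'b' = {A,T1}  orig:{A}
  T[1,1] 'b' = {A,T1}  orig:{A}
  T[2,2] 'b' = {A,T1}  orig:{A}
  T[0,1] 'bb' = {S}
  T[1,2] 'bb' = {S}
  T[0,2] 'bbb' = {S}

S ∈ T[0,2] ⇒ YES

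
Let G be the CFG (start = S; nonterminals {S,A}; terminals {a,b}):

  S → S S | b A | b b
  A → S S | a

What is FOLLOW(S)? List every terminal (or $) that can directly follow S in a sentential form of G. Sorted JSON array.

FIRST sets, iterate to fixpoint:
pass 1:
  A via A→a: +{a}
  S via S→b A: +{b}
  FIRST[S]={b}  FIRST[A]={a}
pass 2:
  A via A→S S: +{b}
  FIRST[S]={b}  FIRST[A]={a,b}
pass 3: (stable)
  FIRST[S]={b}  FIRST[A]={a,b}

FOLLOW iteration:
initialize: $ ∈ FOLLOW(S)
[1]
  A→S S: FOLLOW(S) ⊇ FIRST(S) = {b}; new: +{b}
  S→b A: FOLLOW(A) ⊇ FOLLOW(S) ⊇ {$,b}; new: +{$,b}
  FOLLOW(S)={$,b}  FOLLOW(A)={$,b}
[2] — fixpoint
  FOLLOW(S)={$,b}  FOLLOW(A)={$,b}

FOLLOW(S) = ["$", "b"]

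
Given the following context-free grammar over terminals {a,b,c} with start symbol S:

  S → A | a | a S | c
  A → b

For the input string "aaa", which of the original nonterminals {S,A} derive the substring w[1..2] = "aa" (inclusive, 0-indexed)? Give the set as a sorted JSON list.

CNF form of G:
  S -> T0 S | a | b | c
  A -> b
  T0 -> a

CYK fill, restricted to cells inside w[1..2]:
  T[1,1] 'a' = {S,T0}  orig:{S}
  T[2,2] 'a' = {S,T0}  orig:{S}
  T[1,2] 'aa' = {S}

Original NTs in T[1,2] deriving "aa": ["S"]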